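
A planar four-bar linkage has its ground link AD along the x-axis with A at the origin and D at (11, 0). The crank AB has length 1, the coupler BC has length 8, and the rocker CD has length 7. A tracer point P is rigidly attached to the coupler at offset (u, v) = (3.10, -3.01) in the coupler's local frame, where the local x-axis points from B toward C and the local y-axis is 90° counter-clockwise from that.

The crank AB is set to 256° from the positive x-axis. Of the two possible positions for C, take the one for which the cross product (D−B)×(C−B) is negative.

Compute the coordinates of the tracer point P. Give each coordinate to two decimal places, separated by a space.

A=(0,0), D=(11.00,0)
B = A + 1.00·(cos256°, sin256°) = (-0.2419, -0.9703)
|BD| = 11.2837
circle(B,8.00) ∩ circle(D,7.00): a=6.3065, h=4.9222
  candidates: C₊=(5.6180,4.4759) cross=55.540; C₋=(6.4645,-5.3319) cross=-55.540
  mode - wants cross < 0 → take C=(6.4645,-5.3319) (cross=-55.540)
ex = (C−B)/|BC| = (0.8383,-0.5452); ey = (0.5452,0.8383)
P = B + 3.10·ex + -3.01·ey = (0.7158,-5.1837)

0.72 -5.18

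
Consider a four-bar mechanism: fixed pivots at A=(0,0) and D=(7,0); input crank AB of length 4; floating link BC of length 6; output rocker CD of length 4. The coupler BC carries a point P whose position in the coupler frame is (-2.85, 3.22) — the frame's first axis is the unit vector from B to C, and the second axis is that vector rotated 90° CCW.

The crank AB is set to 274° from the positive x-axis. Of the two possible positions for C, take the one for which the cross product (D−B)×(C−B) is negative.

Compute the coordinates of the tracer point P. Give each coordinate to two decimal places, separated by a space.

A=(0,0), D=(7.00,0)
B = A + 4.00·(cos274°, sin274°) = (0.2790, -3.9903)
|BD| = 7.8162
circle(B,6.00) ∩ circle(D,4.00): a=5.1875, h=3.0149
  candidates: C₊=(3.2005,1.2505) cross=23.565; C₋=(6.2788,-3.9344) cross=-23.565
  mode - wants cross < 0 → take C=(6.2788,-3.9344) (cross=-23.565)
ex = (C−B)/|BC| = (1.0000,0.0093); ey = (-0.0093,1.0000)
P = B + -2.85·ex + 3.22·ey = (-2.6008,-0.7969)

-2.60 -0.80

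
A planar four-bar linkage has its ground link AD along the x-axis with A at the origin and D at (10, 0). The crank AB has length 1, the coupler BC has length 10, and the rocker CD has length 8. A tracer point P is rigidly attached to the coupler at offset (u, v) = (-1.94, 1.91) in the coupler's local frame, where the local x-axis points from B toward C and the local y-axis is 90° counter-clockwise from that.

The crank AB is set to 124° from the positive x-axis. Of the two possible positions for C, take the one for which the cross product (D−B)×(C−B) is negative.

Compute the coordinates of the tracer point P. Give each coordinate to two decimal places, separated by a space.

A=(0,0), D=(10.00,0)
B = A + 1.00·(cos124°, sin124°) = (-0.5592, 0.8290)
|BD| = 10.5917
circle(B,10.00) ∩ circle(D,8.00): a=6.9953, h=7.1460
  candidates: C₊=(6.9740,7.4056) cross=75.689; C₋=(5.8553,-6.8426) cross=-75.689
  mode - wants cross < 0 → take C=(5.8553,-6.8426) (cross=-75.689)
ex = (C−B)/|BC| = (0.6414,-0.7672); ey = (0.7672,0.6414)
P = B + -1.94·ex + 1.91·ey = (-0.3383,3.5425)

-0.34 3.54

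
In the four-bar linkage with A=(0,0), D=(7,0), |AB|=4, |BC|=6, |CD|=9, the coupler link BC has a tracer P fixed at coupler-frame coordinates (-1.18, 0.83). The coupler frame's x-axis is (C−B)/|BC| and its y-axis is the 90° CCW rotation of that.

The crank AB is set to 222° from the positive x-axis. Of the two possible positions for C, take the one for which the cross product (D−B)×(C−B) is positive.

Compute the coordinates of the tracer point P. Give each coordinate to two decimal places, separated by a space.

-4.08 -3.61

A=(0,0), D=(7.00,0)
B = A + 4.00·(cos222°, sin222°) = (-2.9726, -2.6765)
|BD| = 10.3255
circle(B,6.00) ∩ circle(D,9.00): a=2.9837, h=5.2055
  candidates: C₊=(-1.4402,3.1245) cross=53.750; C₋=(1.2585,-6.9307) cross=-53.750
  mode + wants cross > 0 → take C=(-1.4402,3.1245) (cross=53.750)
ex = (C−B)/|BC| = (0.2554,0.9668); ey = (-0.9668,0.2554)
P = B + -1.18·ex + 0.83·ey = (-4.0764,-3.6054)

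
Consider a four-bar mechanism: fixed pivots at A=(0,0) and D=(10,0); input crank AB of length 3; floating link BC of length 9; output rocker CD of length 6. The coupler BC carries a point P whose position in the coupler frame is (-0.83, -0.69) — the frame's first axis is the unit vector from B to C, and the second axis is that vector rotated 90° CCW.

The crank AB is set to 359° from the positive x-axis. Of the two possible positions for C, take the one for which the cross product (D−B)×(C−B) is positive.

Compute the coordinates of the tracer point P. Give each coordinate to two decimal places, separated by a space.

A=(0,0), D=(10.00,0)
B = A + 3.00·(cos359°, sin359°) = (2.9995, -0.0524)
|BD| = 7.0007
circle(B,9.00) ∩ circle(D,6.00): a=6.7143, h=5.9932
  candidates: C₊=(9.6688,5.9909) cross=41.956; C₋=(9.7585,-5.9951) cross=-41.956
  mode + wants cross > 0 → take C=(9.6688,5.9909) (cross=41.956)
ex = (C−B)/|BC| = (0.7410,0.6715); ey = (-0.6715,0.7410)
P = B + -0.83·ex + -0.69·ey = (2.8478,-1.1210)

2.85 -1.12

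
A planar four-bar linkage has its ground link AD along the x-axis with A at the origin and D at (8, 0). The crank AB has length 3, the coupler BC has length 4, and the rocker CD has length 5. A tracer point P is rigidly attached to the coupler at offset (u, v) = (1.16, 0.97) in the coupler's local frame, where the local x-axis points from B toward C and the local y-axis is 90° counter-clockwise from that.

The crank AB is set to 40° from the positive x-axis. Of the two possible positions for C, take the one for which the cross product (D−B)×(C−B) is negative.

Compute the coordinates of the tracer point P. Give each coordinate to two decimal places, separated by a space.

3.55 1.08

A=(0,0), D=(8.00,0)
B = A + 3.00·(cos40°, sin40°) = (2.2981, 1.9284)
|BD| = 6.0191
circle(B,4.00) ∩ circle(D,5.00): a=2.2619, h=3.2990
  candidates: C₊=(5.4978,4.3288) cross=19.857; C₋=(3.3839,-1.9214) cross=-19.857
  mode - wants cross < 0 → take C=(3.3839,-1.9214) (cross=-19.857)
ex = (C−B)/|BC| = (0.2715,-0.9625); ey = (0.9625,0.2715)
P = B + 1.16·ex + 0.97·ey = (3.5466,1.0752)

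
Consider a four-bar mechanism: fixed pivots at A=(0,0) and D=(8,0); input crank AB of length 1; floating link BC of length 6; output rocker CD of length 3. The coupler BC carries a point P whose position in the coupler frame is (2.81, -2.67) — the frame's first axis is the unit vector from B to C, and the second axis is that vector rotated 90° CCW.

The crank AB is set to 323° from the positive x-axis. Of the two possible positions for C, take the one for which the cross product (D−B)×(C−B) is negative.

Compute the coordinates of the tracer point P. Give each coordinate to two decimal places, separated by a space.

2.57 -4.05

A=(0,0), D=(8.00,0)
B = A + 1.00·(cos323°, sin323°) = (0.7986, -0.6018)
|BD| = 7.2265
circle(B,6.00) ∩ circle(D,3.00): a=5.4814, h=2.4402
  candidates: C₊=(6.0577,2.2864) cross=17.634; C₋=(6.4642,-2.5771) cross=-17.634
  mode - wants cross < 0 → take C=(6.4642,-2.5771) (cross=-17.634)
ex = (C−B)/|BC| = (0.9443,-0.3292); ey = (0.3292,0.9443)
P = B + 2.81·ex + -2.67·ey = (2.5730,-4.0481)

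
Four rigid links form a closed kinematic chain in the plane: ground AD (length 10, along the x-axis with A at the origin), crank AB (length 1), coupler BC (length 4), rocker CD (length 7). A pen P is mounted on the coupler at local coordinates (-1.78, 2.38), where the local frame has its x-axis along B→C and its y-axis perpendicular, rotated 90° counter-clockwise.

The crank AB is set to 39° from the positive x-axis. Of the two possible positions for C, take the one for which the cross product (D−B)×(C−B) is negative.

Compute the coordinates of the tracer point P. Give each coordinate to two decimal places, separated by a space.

1.39 3.54

A=(0,0), D=(10.00,0)
B = A + 1.00·(cos39°, sin39°) = (0.7771, 0.6293)
|BD| = 9.2443
circle(B,4.00) ∩ circle(D,7.00): a=2.8373, h=2.8196
  candidates: C₊=(3.7998,3.2492) cross=26.065; C₋=(3.4159,-2.3769) cross=-26.065
  mode - wants cross < 0 → take C=(3.4159,-2.3769) (cross=-26.065)
ex = (C−B)/|BC| = (0.6597,-0.7515); ey = (0.7515,0.6597)
P = B + -1.78·ex + 2.38·ey = (1.3916,3.5371)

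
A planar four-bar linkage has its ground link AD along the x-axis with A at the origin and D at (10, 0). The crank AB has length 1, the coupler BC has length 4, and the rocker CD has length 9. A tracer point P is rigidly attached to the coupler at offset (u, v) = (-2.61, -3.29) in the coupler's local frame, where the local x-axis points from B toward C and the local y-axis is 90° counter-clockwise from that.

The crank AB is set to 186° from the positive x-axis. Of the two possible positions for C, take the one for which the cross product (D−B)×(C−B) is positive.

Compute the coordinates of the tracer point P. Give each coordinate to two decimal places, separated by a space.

-0.07 -4.20

A=(0,0), D=(10.00,0)
B = A + 1.00·(cos186°, sin186°) = (-0.9945, -0.1045)
|BD| = 10.9950
circle(B,4.00) ∩ circle(D,9.00): a=2.5416, h=3.0887
  candidates: C₊=(1.5176,3.0082) cross=33.960; C₋=(1.5764,-3.1689) cross=-33.960
  mode + wants cross > 0 → take C=(1.5176,3.0082) (cross=33.960)
ex = (C−B)/|BC| = (0.6280,0.7782); ey = (-0.7782,0.6280)
P = B + -2.61·ex + -3.29·ey = (-0.0735,-4.2018)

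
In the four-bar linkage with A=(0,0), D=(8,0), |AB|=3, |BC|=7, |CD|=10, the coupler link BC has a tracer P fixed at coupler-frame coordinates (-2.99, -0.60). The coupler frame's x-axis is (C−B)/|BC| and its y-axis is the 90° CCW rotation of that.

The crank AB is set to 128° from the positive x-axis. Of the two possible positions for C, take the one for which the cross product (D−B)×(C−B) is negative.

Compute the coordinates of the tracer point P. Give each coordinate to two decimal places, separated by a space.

-2.85 5.24

A=(0,0), D=(8.00,0)
B = A + 3.00·(cos128°, sin128°) = (-1.8470, 2.3640)
|BD| = 10.1268
circle(B,7.00) ∩ circle(D,10.00): a=2.5453, h=6.5208
  candidates: C₊=(2.1503,8.1105) cross=66.035; C₋=(-0.8942,-4.5708) cross=-66.035
  mode - wants cross < 0 → take C=(-0.8942,-4.5708) (cross=-66.035)
ex = (C−B)/|BC| = (0.1361,-0.9907); ey = (0.9907,0.1361)
P = B + -2.99·ex + -0.60·ey = (-2.8484,5.2445)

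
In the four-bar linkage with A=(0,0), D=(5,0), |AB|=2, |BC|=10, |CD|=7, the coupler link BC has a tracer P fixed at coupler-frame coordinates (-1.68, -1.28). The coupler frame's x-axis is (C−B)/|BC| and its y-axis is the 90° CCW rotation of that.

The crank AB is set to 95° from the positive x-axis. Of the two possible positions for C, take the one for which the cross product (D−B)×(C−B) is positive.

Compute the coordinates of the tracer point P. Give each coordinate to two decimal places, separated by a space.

-1.27 0.19

A=(0,0), D=(5.00,0)
B = A + 2.00·(cos95°, sin95°) = (-0.1743, 1.9924)
|BD| = 5.5446
circle(B,10.00) ∩ circle(D,7.00): a=7.3714, h=6.7575
  candidates: C₊=(9.1329,5.6497) cross=37.468; C₋=(4.2765,-6.9625) cross=-37.468
  mode + wants cross > 0 → take C=(9.1329,5.6497) (cross=37.468)
ex = (C−B)/|BC| = (0.9307,0.3657); ey = (-0.3657,0.9307)
P = B + -1.68·ex + -1.28·ey = (-1.2698,0.1866)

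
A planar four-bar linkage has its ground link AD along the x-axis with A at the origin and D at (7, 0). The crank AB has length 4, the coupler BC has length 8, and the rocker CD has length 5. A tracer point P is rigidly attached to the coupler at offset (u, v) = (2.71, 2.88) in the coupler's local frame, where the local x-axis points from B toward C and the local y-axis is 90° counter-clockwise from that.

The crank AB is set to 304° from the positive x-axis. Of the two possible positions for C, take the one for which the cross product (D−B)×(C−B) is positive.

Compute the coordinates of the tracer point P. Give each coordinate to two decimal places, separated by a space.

0.25 0.11

A=(0,0), D=(7.00,0)
B = A + 4.00·(cos304°, sin304°) = (2.2368, -3.3162)
|BD| = 5.8039
circle(B,8.00) ∩ circle(D,5.00): a=6.2618, h=4.9790
  candidates: C₊=(4.5309,4.3478) cross=28.898; C₋=(10.2206,-3.8246) cross=-28.898
  mode + wants cross > 0 → take C=(4.5309,4.3478) (cross=28.898)
ex = (C−B)/|BC| = (0.2868,0.9580); ey = (-0.9580,0.2868)
P = B + 2.71·ex + 2.88·ey = (0.2549,0.1059)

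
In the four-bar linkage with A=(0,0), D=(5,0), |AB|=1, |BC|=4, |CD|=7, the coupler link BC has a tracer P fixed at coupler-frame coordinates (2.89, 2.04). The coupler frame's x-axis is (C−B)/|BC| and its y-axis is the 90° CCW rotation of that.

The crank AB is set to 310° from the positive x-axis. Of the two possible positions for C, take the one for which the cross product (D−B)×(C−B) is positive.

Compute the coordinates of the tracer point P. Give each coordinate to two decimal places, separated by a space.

-2.63 0.59

A=(0,0), D=(5.00,0)
B = A + 1.00·(cos310°, sin310°) = (0.6428, -0.7660)
|BD| = 4.4240
circle(B,4.00) ∩ circle(D,7.00): a=-1.5176, h=3.7009
  candidates: C₊=(-1.4927,2.6162) cross=16.373; C₋=(-0.2111,-4.6739) cross=-16.373
  mode + wants cross > 0 → take C=(-1.4927,2.6162) (cross=16.373)
ex = (C−B)/|BC| = (-0.5339,0.8456); ey = (-0.8456,-0.5339)
P = B + 2.89·ex + 2.04·ey = (-2.6251,0.5885)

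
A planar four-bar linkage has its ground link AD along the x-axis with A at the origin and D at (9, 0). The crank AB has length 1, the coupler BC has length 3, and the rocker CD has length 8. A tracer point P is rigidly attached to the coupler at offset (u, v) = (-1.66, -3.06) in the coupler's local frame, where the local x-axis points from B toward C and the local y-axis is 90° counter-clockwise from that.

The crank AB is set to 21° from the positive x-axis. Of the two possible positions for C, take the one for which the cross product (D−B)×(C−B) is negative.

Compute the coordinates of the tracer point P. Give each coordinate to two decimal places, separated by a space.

-2.36 1.48

A=(0,0), D=(9.00,0)
B = A + 1.00·(cos21°, sin21°) = (0.9336, 0.3584)
|BD| = 8.0744
circle(B,3.00) ∩ circle(D,8.00): a=0.6314, h=2.9328
  candidates: C₊=(1.6945,3.2603) cross=23.681; C₋=(1.4341,-2.5996) cross=-23.681
  mode - wants cross < 0 → take C=(1.4341,-2.5996) (cross=-23.681)
ex = (C−B)/|BC| = (0.1669,-0.9860); ey = (0.9860,0.1669)
P = B + -1.66·ex + -3.06·ey = (-2.3605,1.4845)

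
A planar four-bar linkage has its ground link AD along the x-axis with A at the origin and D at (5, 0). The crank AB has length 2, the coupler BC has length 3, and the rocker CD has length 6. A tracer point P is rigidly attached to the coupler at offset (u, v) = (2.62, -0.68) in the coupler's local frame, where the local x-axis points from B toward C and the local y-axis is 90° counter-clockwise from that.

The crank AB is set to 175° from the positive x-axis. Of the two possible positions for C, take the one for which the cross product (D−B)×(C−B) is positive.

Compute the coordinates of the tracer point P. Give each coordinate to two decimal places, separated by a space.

A=(0,0), D=(5.00,0)
B = A + 2.00·(cos175°, sin175°) = (-1.9924, 0.1743)
|BD| = 6.9946
circle(B,3.00) ∩ circle(D,6.00): a=1.5672, h=2.5581
  candidates: C₊=(-0.3619,2.6926) cross=17.893; C₋=(-0.4894,-2.4220) cross=-17.893
  mode + wants cross > 0 → take C=(-0.3619,2.6926) (cross=17.893)
ex = (C−B)/|BC| = (0.5435,0.8394); ey = (-0.8394,0.5435)
P = B + 2.62·ex + -0.68·ey = (0.0024,2.0040)

0.00 2.00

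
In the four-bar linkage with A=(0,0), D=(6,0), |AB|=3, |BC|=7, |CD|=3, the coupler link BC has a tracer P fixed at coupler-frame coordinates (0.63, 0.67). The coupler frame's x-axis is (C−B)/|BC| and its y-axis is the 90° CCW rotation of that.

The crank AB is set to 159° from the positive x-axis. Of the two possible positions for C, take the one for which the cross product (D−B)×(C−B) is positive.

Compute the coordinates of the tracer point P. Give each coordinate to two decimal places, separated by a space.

A=(0,0), D=(6.00,0)
B = A + 3.00·(cos159°, sin159°) = (-2.8007, 1.0751)
|BD| = 8.8662
circle(B,7.00) ∩ circle(D,3.00): a=6.6888, h=2.0638
  candidates: C₊=(4.0890,2.3126) cross=18.298; C₋=(3.5885,-1.7846) cross=-18.298
  mode + wants cross > 0 → take C=(4.0890,2.3126) (cross=18.298)
ex = (C−B)/|BC| = (0.9842,0.1768); ey = (-0.1768,0.9842)
P = B + 0.63·ex + 0.67·ey = (-2.2991,1.8459)

-2.30 1.85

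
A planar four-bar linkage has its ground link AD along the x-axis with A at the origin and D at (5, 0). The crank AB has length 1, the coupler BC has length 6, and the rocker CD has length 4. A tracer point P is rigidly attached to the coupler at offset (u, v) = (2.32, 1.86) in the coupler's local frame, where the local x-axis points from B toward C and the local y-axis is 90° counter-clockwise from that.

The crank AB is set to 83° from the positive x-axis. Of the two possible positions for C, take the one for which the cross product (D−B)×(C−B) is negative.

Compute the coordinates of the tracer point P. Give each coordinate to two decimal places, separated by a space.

3.00 0.26

A=(0,0), D=(5.00,0)
B = A + 1.00·(cos83°, sin83°) = (0.1219, 0.9925)
|BD| = 4.9781
circle(B,6.00) ∩ circle(D,4.00): a=4.4978, h=3.9711
  candidates: C₊=(5.3212,3.9871) cross=19.768; C₋=(3.7376,-3.7956) cross=-19.768
  mode - wants cross < 0 → take C=(3.7376,-3.7956) (cross=-19.768)
ex = (C−B)/|BC| = (0.6026,-0.7980); ey = (0.7980,0.6026)
P = B + 2.32·ex + 1.86·ey = (3.0043,0.2620)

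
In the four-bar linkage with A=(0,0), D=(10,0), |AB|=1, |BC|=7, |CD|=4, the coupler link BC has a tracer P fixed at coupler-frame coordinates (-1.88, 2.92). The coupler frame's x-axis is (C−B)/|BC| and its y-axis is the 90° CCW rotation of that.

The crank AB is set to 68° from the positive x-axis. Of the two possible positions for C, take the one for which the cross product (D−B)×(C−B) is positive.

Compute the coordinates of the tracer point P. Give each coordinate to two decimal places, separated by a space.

A=(0,0), D=(10.00,0)
B = A + 1.00·(cos68°, sin68°) = (0.3746, 0.9272)
|BD| = 9.6699
circle(B,7.00) ∩ circle(D,4.00): a=6.5413, h=2.4923
  candidates: C₊=(7.1247,2.7808) cross=24.100; C₋=(6.6468,-2.1808) cross=-24.100
  mode + wants cross > 0 → take C=(7.1247,2.7808) (cross=24.100)
ex = (C−B)/|BC| = (0.9643,0.2648); ey = (-0.2648,0.9643)
P = B + -1.88·ex + 2.92·ey = (-2.2115,3.2451)

-2.21 3.25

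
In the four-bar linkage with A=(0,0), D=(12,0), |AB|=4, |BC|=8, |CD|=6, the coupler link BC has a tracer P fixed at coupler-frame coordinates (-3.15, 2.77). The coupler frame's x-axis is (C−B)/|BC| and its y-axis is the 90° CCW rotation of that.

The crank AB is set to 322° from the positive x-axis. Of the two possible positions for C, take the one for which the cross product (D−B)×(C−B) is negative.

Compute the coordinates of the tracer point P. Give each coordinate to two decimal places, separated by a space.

1.44 1.37

A=(0,0), D=(12.00,0)
B = A + 4.00·(cos322°, sin322°) = (3.1520, -2.4626)
|BD| = 9.1843
circle(B,8.00) ∩ circle(D,6.00): a=6.1165, h=5.1564
  candidates: C₊=(7.6619,4.1450) cross=47.358; C₋=(10.4272,-5.7902) cross=-47.358
  mode - wants cross < 0 → take C=(10.4272,-5.7902) (cross=-47.358)
ex = (C−B)/|BC| = (0.9094,-0.4159); ey = (0.4159,0.9094)
P = B + -3.15·ex + 2.77·ey = (1.4396,1.3666)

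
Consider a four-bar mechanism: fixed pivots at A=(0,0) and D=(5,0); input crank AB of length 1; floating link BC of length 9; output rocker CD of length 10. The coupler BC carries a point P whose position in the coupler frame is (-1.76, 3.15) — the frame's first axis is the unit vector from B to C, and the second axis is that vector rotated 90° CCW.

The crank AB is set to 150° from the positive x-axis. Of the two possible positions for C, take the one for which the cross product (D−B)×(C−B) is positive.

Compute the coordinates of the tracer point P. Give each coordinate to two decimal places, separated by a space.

-4.34 -0.48

A=(0,0), D=(5.00,0)
B = A + 1.00·(cos150°, sin150°) = (-0.8660, 0.5000)
|BD| = 5.8873
circle(B,9.00) ∩ circle(D,10.00): a=1.3300, h=8.9012
  candidates: C₊=(1.2151,9.2561) cross=52.404; C₋=(-0.2968,-8.4820) cross=-52.404
  mode + wants cross > 0 → take C=(1.2151,9.2561) (cross=52.404)
ex = (C−B)/|BC| = (0.2312,0.9729); ey = (-0.9729,0.2312)
P = B + -1.76·ex + 3.15·ey = (-4.3376,-0.4839)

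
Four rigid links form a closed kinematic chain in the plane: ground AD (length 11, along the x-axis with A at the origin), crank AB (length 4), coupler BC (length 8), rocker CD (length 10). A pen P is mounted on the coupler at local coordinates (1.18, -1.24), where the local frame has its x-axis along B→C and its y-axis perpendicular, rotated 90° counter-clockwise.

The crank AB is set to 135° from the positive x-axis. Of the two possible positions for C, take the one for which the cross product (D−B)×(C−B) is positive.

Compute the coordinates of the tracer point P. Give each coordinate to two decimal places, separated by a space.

-1.17 2.41

A=(0,0), D=(11.00,0)
B = A + 4.00·(cos135°, sin135°) = (-2.8284, 2.8284)
|BD| = 14.1147
circle(B,8.00) ∩ circle(D,10.00): a=5.7821, h=5.5288
  candidates: C₊=(3.9443,7.0864) cross=78.037; C₋=(1.7285,-3.7469) cross=-78.037
  mode + wants cross > 0 → take C=(3.9443,7.0864) (cross=78.037)
ex = (C−B)/|BC| = (0.8466,0.5322); ey = (-0.5322,0.8466)
P = B + 1.18·ex + -1.24·ey = (-1.1695,2.4067)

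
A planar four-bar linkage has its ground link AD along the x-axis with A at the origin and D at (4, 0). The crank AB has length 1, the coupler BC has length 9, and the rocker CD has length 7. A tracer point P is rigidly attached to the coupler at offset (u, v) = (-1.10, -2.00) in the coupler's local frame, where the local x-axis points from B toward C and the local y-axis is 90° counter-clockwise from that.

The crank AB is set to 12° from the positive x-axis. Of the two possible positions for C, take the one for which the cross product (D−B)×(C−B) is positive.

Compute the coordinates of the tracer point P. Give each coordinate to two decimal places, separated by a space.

A=(0,0), D=(4.00,0)
B = A + 1.00·(cos12°, sin12°) = (0.9781, 0.2079)
|BD| = 3.0290
circle(B,9.00) ∩ circle(D,7.00): a=6.7968, h=5.8995
  candidates: C₊=(8.1638,5.6269) cross=17.869; C₋=(7.3540,-6.1442) cross=-17.869
  mode + wants cross > 0 → take C=(8.1638,5.6269) (cross=17.869)
ex = (C−B)/|BC| = (0.7984,0.6021); ey = (-0.6021,0.7984)
P = B + -1.10·ex + -2.00·ey = (1.3041,-2.0512)

1.30 -2.05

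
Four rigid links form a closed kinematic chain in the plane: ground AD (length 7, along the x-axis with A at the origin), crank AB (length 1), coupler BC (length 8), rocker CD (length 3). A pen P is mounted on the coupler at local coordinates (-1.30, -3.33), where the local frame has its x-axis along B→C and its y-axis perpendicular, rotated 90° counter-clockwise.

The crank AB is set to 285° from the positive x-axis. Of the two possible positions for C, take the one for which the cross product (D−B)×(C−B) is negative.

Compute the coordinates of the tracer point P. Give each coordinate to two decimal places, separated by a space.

-1.77 -3.91

A=(0,0), D=(7.00,0)
B = A + 1.00·(cos285°, sin285°) = (0.2588, -0.9659)
|BD| = 6.8100
circle(B,8.00) ∩ circle(D,3.00): a=7.4432, h=2.9324
  candidates: C₊=(7.2108,2.9926) cross=19.970; C₋=(8.0427,-2.8130) cross=-19.970
  mode - wants cross < 0 → take C=(8.0427,-2.8130) (cross=-19.970)
ex = (C−B)/|BC| = (0.9730,-0.2309); ey = (0.2309,0.9730)
P = B + -1.30·ex + -3.33·ey = (-1.7749,-3.9058)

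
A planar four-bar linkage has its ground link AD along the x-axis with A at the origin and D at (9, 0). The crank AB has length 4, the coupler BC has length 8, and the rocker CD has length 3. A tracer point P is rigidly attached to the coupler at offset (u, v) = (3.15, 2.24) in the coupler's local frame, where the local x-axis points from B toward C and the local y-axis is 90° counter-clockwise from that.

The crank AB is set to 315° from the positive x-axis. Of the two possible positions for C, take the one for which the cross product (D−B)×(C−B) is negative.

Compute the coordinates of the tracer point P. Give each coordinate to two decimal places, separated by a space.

5.85 -0.42

A=(0,0), D=(9.00,0)
B = A + 4.00·(cos315°, sin315°) = (2.8284, -2.8284)
|BD| = 6.7888
circle(B,8.00) ∩ circle(D,3.00): a=7.4452, h=2.9273
  candidates: C₊=(8.3771,2.9346) cross=19.873; C₋=(10.8163,-2.3877) cross=-19.873
  mode - wants cross < 0 → take C=(10.8163,-2.3877) (cross=-19.873)
ex = (C−B)/|BC| = (0.9985,0.0551); ey = (-0.0551,0.9985)
P = B + 3.15·ex + 2.24·ey = (5.8502,-0.4183)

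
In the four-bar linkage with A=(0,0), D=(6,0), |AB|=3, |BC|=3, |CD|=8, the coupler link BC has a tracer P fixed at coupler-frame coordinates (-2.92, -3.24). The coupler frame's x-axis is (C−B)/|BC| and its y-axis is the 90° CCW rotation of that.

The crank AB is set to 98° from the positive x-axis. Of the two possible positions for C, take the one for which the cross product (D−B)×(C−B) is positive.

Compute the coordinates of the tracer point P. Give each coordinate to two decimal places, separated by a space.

1.76 -0.81

A=(0,0), D=(6.00,0)
B = A + 3.00·(cos98°, sin98°) = (-0.4175, 2.9708)
|BD| = 7.0718
circle(B,3.00) ∩ circle(D,8.00): a=-0.3528, h=2.9792
  candidates: C₊=(0.5139,5.8226) cross=21.068; C₋=(-1.9892,0.4155) cross=-21.068
  mode + wants cross > 0 → take C=(0.5139,5.8226) (cross=21.068)
ex = (C−B)/|BC| = (0.3105,0.9506); ey = (-0.9506,0.3105)
P = B + -2.92·ex + -3.24·ey = (1.7558,-0.8108)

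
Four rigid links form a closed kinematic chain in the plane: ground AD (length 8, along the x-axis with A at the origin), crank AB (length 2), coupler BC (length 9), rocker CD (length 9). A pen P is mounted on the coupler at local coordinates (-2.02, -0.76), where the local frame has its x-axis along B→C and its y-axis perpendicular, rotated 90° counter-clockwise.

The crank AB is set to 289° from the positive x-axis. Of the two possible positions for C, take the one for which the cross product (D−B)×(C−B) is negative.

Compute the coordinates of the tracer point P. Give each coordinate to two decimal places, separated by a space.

A=(0,0), D=(8.00,0)
B = A + 2.00·(cos289°, sin289°) = (0.6511, -1.8910)
|BD| = 7.5883
circle(B,9.00) ∩ circle(D,9.00): a=3.7941, h=8.1612
  candidates: C₊=(2.2918,6.9582) cross=61.929; C₋=(6.3594,-8.8492) cross=-61.929
  mode - wants cross < 0 → take C=(6.3594,-8.8492) (cross=-61.929)
ex = (C−B)/|BC| = (0.6342,-0.7731); ey = (0.7731,0.6342)
P = B + -2.02·ex + -0.76·ey = (-1.2176,-0.8113)

-1.22 -0.81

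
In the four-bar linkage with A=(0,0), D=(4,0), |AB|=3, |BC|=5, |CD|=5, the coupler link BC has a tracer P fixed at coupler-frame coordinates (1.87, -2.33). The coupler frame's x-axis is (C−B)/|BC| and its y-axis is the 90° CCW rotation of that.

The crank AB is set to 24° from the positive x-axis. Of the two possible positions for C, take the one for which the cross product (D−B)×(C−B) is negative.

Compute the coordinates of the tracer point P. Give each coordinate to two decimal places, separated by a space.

-0.24 0.97

A=(0,0), D=(4.00,0)
B = A + 3.00·(cos24°, sin24°) = (2.7406, 1.2202)
|BD| = 1.7535
circle(B,5.00) ∩ circle(D,5.00): a=0.8768, h=4.9225
  candidates: C₊=(6.7957,4.1454) cross=8.632; C₋=(-0.0550,-2.9252) cross=-8.632
  mode - wants cross < 0 → take C=(-0.0550,-2.9252) (cross=-8.632)
ex = (C−B)/|BC| = (-0.5591,-0.8291); ey = (0.8291,-0.5591)
P = B + 1.87·ex + -2.33·ey = (-0.2367,0.9726)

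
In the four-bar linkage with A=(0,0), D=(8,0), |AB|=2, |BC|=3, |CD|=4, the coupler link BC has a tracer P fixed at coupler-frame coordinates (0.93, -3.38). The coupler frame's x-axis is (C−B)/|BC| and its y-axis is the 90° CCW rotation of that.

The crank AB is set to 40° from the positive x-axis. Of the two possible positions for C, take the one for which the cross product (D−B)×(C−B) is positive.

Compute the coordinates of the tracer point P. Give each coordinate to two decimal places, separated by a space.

3.12 -1.84

A=(0,0), D=(8.00,0)
B = A + 2.00·(cos40°, sin40°) = (1.5321, 1.2856)
|BD| = 6.5944
circle(B,3.00) ∩ circle(D,4.00): a=2.7665, h=1.1605
  candidates: C₊=(4.4717,1.8844) cross=7.653; C₋=(4.0192,-0.3919) cross=-7.653
  mode + wants cross > 0 → take C=(4.4717,1.8844) (cross=7.653)
ex = (C−B)/|BC| = (0.9799,0.1996); ey = (-0.1996,0.9799)
P = B + 0.93·ex + -3.38·ey = (3.1181,-1.8407)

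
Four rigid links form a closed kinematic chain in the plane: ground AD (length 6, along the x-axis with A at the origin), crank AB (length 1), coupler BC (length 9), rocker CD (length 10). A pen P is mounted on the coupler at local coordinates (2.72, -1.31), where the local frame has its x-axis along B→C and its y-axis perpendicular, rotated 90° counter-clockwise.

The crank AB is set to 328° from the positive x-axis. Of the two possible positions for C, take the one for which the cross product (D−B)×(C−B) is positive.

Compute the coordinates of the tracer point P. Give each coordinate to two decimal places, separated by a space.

2.11 2.21

A=(0,0), D=(6.00,0)
B = A + 1.00·(cos328°, sin328°) = (0.8480, -0.5299)
|BD| = 5.1791
circle(B,9.00) ∩ circle(D,10.00): a=0.7553, h=8.9683
  candidates: C₊=(0.6818,8.4685) cross=46.448; C₋=(2.5170,-9.3738) cross=-46.448
  mode + wants cross > 0 → take C=(0.6818,8.4685) (cross=46.448)
ex = (C−B)/|BC| = (-0.0185,0.9998); ey = (-0.9998,-0.0185)
P = B + 2.72·ex + -1.31·ey = (2.1076,2.2138)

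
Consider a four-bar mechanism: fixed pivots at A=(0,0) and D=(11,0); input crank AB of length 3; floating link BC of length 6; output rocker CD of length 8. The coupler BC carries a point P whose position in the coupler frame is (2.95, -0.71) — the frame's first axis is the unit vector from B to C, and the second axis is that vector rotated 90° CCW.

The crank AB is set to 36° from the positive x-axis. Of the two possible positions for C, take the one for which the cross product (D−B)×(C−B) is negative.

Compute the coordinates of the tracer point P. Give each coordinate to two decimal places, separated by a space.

2.55 -1.27

A=(0,0), D=(11.00,0)
B = A + 3.00·(cos36°, sin36°) = (2.4271, 1.7634)
|BD| = 8.7524
circle(B,6.00) ∩ circle(D,8.00): a=2.7767, h=5.3189
  candidates: C₊=(6.2184,6.4137) cross=46.553; C₋=(4.0752,-4.0058) cross=-46.553
  mode - wants cross < 0 → take C=(4.0752,-4.0058) (cross=-46.553)
ex = (C−B)/|BC| = (0.2747,-0.9615); ey = (0.9615,0.2747)
P = B + 2.95·ex + -0.71·ey = (2.5547,-1.2682)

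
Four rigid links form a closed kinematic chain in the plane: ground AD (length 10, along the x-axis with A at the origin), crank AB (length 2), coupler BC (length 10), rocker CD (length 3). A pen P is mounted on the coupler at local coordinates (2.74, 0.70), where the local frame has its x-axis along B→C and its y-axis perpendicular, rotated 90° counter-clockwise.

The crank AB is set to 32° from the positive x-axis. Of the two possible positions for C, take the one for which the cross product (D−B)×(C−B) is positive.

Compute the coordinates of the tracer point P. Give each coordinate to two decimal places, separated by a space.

4.30 2.16

A=(0,0), D=(10.00,0)
B = A + 2.00·(cos32°, sin32°) = (1.6961, 1.0598)
|BD| = 8.3713
circle(B,10.00) ∩ circle(D,3.00): a=9.6209, h=2.7273
  candidates: C₊=(11.5849,2.5472) cross=22.831; C₋=(10.8943,-2.8636) cross=-22.831
  mode + wants cross > 0 → take C=(11.5849,2.5472) (cross=22.831)
ex = (C−B)/|BC| = (0.9889,0.1487); ey = (-0.1487,0.9889)
P = B + 2.74·ex + 0.70·ey = (4.3015,2.1596)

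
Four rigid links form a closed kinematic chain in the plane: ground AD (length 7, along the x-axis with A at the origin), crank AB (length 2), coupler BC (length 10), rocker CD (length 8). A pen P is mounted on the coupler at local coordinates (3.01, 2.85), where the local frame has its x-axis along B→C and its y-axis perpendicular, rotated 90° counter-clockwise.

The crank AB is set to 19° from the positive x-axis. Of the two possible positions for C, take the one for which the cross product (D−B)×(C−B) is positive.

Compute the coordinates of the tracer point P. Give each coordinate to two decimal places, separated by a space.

1.98 4.80

A=(0,0), D=(7.00,0)
B = A + 2.00·(cos19°, sin19°) = (1.8910, 0.6511)
|BD| = 5.1503
circle(B,10.00) ∩ circle(D,8.00): a=6.0701, h=7.9469
  candidates: C₊=(8.9171,7.7669) cross=40.929; C₋=(6.9077,-7.9995) cross=-40.929
  mode + wants cross > 0 → take C=(8.9171,7.7669) (cross=40.929)
ex = (C−B)/|BC| = (0.7026,0.7116); ey = (-0.7116,0.7026)
P = B + 3.01·ex + 2.85·ey = (1.9779,4.7954)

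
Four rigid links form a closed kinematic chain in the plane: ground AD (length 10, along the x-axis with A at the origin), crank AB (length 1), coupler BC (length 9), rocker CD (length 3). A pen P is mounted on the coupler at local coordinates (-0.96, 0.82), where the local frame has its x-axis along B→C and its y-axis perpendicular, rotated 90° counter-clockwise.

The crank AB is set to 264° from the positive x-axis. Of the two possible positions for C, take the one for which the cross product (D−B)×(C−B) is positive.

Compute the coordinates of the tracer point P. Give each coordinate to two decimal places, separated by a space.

-1.30 -0.60

A=(0,0), D=(10.00,0)
B = A + 1.00·(cos264°, sin264°) = (-0.1045, -0.9945)
|BD| = 10.1534
circle(B,9.00) ∩ circle(D,3.00): a=8.6223, h=2.5799
  candidates: C₊=(8.2236,2.4175) cross=26.195; C₋=(8.7290,-2.7175) cross=-26.195
  mode + wants cross > 0 → take C=(8.2236,2.4175) (cross=26.195)
ex = (C−B)/|BC| = (0.9253,0.3791); ey = (-0.3791,0.9253)
P = B + -0.96·ex + 0.82·ey = (-1.3037,-0.5997)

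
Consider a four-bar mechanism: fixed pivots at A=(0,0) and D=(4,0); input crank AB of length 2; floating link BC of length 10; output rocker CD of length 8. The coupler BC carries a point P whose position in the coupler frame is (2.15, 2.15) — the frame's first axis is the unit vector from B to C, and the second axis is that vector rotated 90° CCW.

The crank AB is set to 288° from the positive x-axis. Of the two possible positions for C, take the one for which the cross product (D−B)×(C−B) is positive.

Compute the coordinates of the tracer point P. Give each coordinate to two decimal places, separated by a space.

-1.05 0.64

A=(0,0), D=(4.00,0)
B = A + 2.00·(cos288°, sin288°) = (0.6180, -1.9021)
|BD| = 3.8802
circle(B,10.00) ∩ circle(D,8.00): a=6.5791, h=7.5310
  candidates: C₊=(2.6606,7.8871) cross=29.222; C₋=(10.0442,-5.2410) cross=-29.222
  mode + wants cross > 0 → take C=(2.6606,7.8871) (cross=29.222)
ex = (C−B)/|BC| = (0.2043,0.9789); ey = (-0.9789,0.2043)
P = B + 2.15·ex + 2.15·ey = (-1.0475,0.6417)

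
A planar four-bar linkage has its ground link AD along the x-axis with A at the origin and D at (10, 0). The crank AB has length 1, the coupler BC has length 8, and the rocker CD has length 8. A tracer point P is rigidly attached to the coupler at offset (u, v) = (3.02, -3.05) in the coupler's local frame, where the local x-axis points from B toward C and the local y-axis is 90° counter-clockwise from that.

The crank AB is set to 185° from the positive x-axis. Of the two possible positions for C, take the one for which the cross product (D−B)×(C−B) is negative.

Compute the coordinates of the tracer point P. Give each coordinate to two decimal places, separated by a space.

A=(0,0), D=(10.00,0)
B = A + 1.00·(cos185°, sin185°) = (-0.9962, -0.0872)
|BD| = 10.9965
circle(B,8.00) ∩ circle(D,8.00): a=5.4983, h=5.8111
  candidates: C₊=(4.4558,5.7674) cross=63.902; C₋=(4.5480,-5.8545) cross=-63.902
  mode - wants cross < 0 → take C=(4.5480,-5.8545) (cross=-63.902)
ex = (C−B)/|BC| = (0.6930,-0.7209); ey = (0.7209,0.6930)
P = B + 3.02·ex + -3.05·ey = (-1.1021,-4.3780)

-1.10 -4.38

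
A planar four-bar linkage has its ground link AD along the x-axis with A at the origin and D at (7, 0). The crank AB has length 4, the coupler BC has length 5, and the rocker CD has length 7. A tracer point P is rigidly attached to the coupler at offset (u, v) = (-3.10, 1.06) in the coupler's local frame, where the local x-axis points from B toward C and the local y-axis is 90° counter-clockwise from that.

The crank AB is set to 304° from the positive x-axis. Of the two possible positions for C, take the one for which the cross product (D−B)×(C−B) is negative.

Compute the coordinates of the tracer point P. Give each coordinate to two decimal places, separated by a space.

0.82 -0.36

A=(0,0), D=(7.00,0)
B = A + 4.00·(cos304°, sin304°) = (2.2368, -3.3162)
|BD| = 5.8039
circle(B,5.00) ∩ circle(D,7.00): a=0.8344, h=4.9299
  candidates: C₊=(0.1048,1.2065) cross=28.613; C₋=(5.7383,-6.8854) cross=-28.613
  mode - wants cross < 0 → take C=(5.7383,-6.8854) (cross=-28.613)
ex = (C−B)/|BC| = (0.7003,-0.7138); ey = (0.7138,0.7003)
P = B + -3.10·ex + 1.06·ey = (0.8225,-0.3609)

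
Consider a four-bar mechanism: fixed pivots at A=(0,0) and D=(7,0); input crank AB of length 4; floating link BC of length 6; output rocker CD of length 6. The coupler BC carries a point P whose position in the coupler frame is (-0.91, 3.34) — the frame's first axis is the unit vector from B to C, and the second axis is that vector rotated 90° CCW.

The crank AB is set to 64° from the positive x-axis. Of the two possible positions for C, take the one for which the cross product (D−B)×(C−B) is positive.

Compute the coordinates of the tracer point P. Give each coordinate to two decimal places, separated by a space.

-0.42 6.29

A=(0,0), D=(7.00,0)
B = A + 4.00·(cos64°, sin64°) = (1.7535, 3.5952)
|BD| = 6.3601
circle(B,6.00) ∩ circle(D,6.00): a=3.1801, h=5.0879
  candidates: C₊=(7.2528,5.9947) cross=32.360; C₋=(1.5007,-2.3995) cross=-32.360
  mode + wants cross > 0 → take C=(7.2528,5.9947) (cross=32.360)
ex = (C−B)/|BC| = (0.9166,0.3999); ey = (-0.3999,0.9166)
P = B + -0.91·ex + 3.34·ey = (-0.4163,6.2925)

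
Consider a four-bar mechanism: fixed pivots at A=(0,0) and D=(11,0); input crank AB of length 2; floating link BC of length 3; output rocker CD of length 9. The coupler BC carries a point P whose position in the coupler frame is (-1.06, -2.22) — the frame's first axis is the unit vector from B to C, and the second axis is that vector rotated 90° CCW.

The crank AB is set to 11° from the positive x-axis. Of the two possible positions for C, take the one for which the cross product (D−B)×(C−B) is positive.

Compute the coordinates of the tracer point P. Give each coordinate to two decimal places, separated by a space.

3.89 -1.14

A=(0,0), D=(11.00,0)
B = A + 2.00·(cos11°, sin11°) = (1.9633, 0.3816)
|BD| = 9.0448
circle(B,3.00) ∩ circle(D,9.00): a=0.5422, h=2.9506
  candidates: C₊=(2.6295,3.3067) cross=26.688; C₋=(2.3805,-2.5892) cross=-26.688
  mode + wants cross > 0 → take C=(2.6295,3.3067) (cross=26.688)
ex = (C−B)/|BC| = (0.2221,0.9750); ey = (-0.9750,0.2221)
P = B + -1.06·ex + -2.22·ey = (3.8924,-1.1449)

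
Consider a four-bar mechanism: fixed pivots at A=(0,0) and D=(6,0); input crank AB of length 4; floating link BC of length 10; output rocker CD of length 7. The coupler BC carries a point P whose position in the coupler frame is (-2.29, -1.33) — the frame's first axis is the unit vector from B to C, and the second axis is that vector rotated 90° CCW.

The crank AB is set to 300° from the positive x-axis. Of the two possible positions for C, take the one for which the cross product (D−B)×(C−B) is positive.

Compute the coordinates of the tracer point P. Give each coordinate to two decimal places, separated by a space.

3.02 -5.91

A=(0,0), D=(6.00,0)
B = A + 4.00·(cos300°, sin300°) = (2.0000, -3.4641)
|BD| = 5.2915
circle(B,10.00) ∩ circle(D,7.00): a=7.4648, h=6.6541
  candidates: C₊=(3.2867,6.4528) cross=35.210; C₋=(11.9990,-3.6073) cross=-35.210
  mode + wants cross > 0 → take C=(3.2867,6.4528) (cross=35.210)
ex = (C−B)/|BC| = (0.1287,0.9917); ey = (-0.9917,0.1287)
P = B + -2.29·ex + -1.33·ey = (3.0243,-5.9062)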